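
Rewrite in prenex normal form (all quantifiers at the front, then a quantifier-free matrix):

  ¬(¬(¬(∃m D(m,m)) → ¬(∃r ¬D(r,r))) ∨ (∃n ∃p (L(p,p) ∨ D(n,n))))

∃m ∀r ∀n ∀p ((D(m,m) ∨ D(r,r)) ∧ ¬L(p,p) ∧ ¬D(n,n))

Rewrite implications/biconditionals: A → B as ¬A ∨ B.
  ¬(¬(¬¬(∃m D(m,m)) ∨ ¬(∃r ¬D(r,r))) ∨ (∃n ∃p (L(p,p) ∨ D(n,n))))
Push ¬ through the quantifiers and connectives to reach negation normal form:
  ((∃m D(m,m)) ∨ (∀r D(r,r))) ∧ (∀n ∀p (¬L(p,p) ∧ ¬D(n,n)))
Extract every quantifier outward, since the variables are now distinct and don't occur free across branches:
  ∃m ∀r ∀n ∀p ((D(m,m) ∨ D(r,r)) ∧ ¬L(p,p) ∧ ¬D(n,n))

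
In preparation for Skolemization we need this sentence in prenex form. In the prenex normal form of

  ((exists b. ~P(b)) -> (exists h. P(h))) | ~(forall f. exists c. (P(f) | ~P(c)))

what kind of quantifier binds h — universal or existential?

existential

First replace A → B with ¬A ∨ B.
  ~(exists b. ~P(b)) | (exists h. P(h)) | ~(forall f. exists c. (P(f) | ~P(c)))
Push ¬ through the quantifiers and connectives to reach negation normal form:
  (forall b. P(b)) | (exists h. P(h)) | (exists f. forall c. (~P(f) & P(c)))
Finally move all quantifiers to the prefix:
  forall b. exists h. exists f. forall c. (P(b) | P(h) | ~P(f) & P(c))
The quantifier exists h sits under an even number of negations (counting the antecedent side of each →), so it remains existential.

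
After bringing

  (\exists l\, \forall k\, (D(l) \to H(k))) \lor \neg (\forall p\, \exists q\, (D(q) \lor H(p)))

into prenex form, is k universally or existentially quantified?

universal

First replace A → B with ¬A ∨ B.
  (\exists l\, \forall k\, (\neg D(l) \lor H(k))) \lor \neg (\forall p\, \exists q\, (D(q) \lor H(p)))
Drive negations inward (¬∀x A ≡ ∃x ¬A, ¬∃x A ≡ ∀x ¬A, De Morgan for ∧/∨):
  (\exists l\, \forall k\, (\neg D(l) \lor H(k))) \lor (\exists p\, \forall q\, (\neg D(q) \land \neg H(p)))
All bound variables are already distinct, so no renaming is needed.
Extract every quantifier outward, since the variables are now distinct and don't occur free across branches:
  \exists l\, \forall k\, \exists p\, \forall q\, (\neg D(l) \lor H(k) \lor \neg D(q) \land \neg H(p))
The quantifier \forall k sits under an even number of negations (counting the antecedent side of each →), so it remains universal.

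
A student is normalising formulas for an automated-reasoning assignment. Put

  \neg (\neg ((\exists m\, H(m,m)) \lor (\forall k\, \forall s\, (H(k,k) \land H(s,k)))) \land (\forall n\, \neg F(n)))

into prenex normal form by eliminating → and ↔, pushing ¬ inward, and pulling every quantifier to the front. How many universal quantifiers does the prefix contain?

2

Move each ¬ inward, flipping quantifiers it crosses:
  (\exists m\, H(m,m)) \lor (\forall k\, \forall s\, (H(k,k) \land H(s,k))) \lor (\exists n\, F(n))
All bound variables are already distinct, so no renaming is needed.
Extract every quantifier outward, since the variables are now distinct and don't occur free across branches:
  \exists m\, \forall k\, \forall s\, \exists n\, (H(m,m) \lor H(k,k) \land H(s,k) \lor F(n))
The prefix is \exists m \forall k \forall s \exists n: 2 universal, 2 existential.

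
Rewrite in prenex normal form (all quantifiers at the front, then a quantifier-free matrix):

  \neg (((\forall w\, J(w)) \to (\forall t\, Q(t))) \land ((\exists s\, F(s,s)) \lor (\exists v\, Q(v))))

\forall w\, \exists t\, \forall s\, \forall v\, (J(w) \land \neg Q(t) \lor \neg F(s,s) \land \neg Q(v))

First replace A → B with ¬A ∨ B.
  \neg ((\neg (\forall w\, J(w)) \lor (\forall t\, Q(t))) \land ((\exists s\, F(s,s)) \lor (\exists v\, Q(v))))
Push ¬ through the quantifiers and connectives to reach negation normal form:
  (\forall w\, J(w)) \land (\exists t\, \neg Q(t)) \lor (\forall s\, \neg F(s,s)) \land (\forall v\, \neg Q(v))
Finally move all quantifiers to the prefix:
  \forall w\, \exists t\, \forall s\, \forall v\, (J(w) \land \neg Q(t) \lor \neg F(s,s) \land \neg Q(v))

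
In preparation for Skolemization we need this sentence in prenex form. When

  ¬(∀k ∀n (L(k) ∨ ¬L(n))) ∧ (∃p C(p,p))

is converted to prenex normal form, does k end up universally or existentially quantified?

existential

Push ¬ through the quantifiers and connectives to reach negation normal form:
  (∃k ∃n (¬L(k) ∧ L(n))) ∧ (∃p C(p,p))
Pull the quantifiers to the front (each side's bound variable is not free in the other side):
  ∃k ∃n ∃p (¬L(k) ∧ L(n) ∧ C(p,p))
The quantifier ∀k sits under an odd number of negations, so it flips to ∃k.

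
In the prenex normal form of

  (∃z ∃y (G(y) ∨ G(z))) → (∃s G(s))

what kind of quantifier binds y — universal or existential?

Rewrite implications/biconditionals: A → B as ¬A ∨ B.
  ¬(∃z ∃y (G(y) ∨ G(z))) ∨ (∃s G(s))
Drive negations inward (¬∀x A ≡ ∃x ¬A, ¬∃x A ≡ ∀x ¬A, De Morgan for ∧/∨):
  (∀z ∀y (¬G(y) ∧ ¬G(z))) ∨ (∃s G(s))
All bound variables are already distinct, so no renaming is needed.
Pull the quantifiers to the front (each side's bound variable is not free in the other side):
  ∀z ∀y ∃s (¬G(y) ∧ ¬G(z) ∨ G(s))
The quantifier ∃y sits under an odd number of negations (counting the antecedent side of each →), so it flips to ∀y.

universal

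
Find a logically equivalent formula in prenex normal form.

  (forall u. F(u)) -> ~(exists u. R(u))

exists u. forall y1. (~F(u) | ~R(y1))

First replace A → B with ¬A ∨ B.
  ~(forall u. F(u)) | ~(exists u. R(u))
Move each ¬ inward, flipping quantifiers it crosses:
  (exists u. ~F(u)) | (forall u. ~R(u))
Give each quantifier a distinct variable: u↦y1.
  (exists u. ~F(u)) | (forall y1. ~R(y1))
Pull the quantifiers to the front (each side's bound variable is not free in the other side):
  exists u. forall y1. (~F(u) | ~R(y1))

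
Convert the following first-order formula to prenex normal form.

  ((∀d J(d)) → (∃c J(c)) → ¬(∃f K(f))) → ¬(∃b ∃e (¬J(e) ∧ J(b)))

∀d ∃c ∃f ∀b ∀e (J(d) ∧ J(c) ∧ K(f) ∨ J(e) ∨ ¬J(b))

First replace A → B with ¬A ∨ B.
  ¬(¬(∀d J(d)) ∨ ¬(∃c J(c)) ∨ ¬(∃f K(f))) ∨ ¬(∃b ∃e (¬J(e) ∧ J(b)))
Drive negations inward (¬∀x A ≡ ∃x ¬A, ¬∃x A ≡ ∀x ¬A, De Morgan for ∧/∨):
  (∀d J(d)) ∧ (∃c J(c)) ∧ (∃f K(f)) ∨ (∀b ∀e (J(e) ∨ ¬J(b)))
All bound variables are already distinct, so no renaming is needed.
Pull the quantifiers to the front (each side's bound variable is not free in the other side):
  ∀d ∃c ∃f ∀b ∀e (J(d) ∧ J(c) ∧ K(f) ∨ J(e) ∨ ¬J(b))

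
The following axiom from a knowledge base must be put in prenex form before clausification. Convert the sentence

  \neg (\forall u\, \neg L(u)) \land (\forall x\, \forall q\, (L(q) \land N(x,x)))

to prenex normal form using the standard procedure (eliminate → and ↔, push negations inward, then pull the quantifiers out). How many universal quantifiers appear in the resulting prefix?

Push ¬ through the quantifiers and connectives to reach negation normal form:
  (\exists u\, L(u)) \land (\forall x\, \forall q\, (L(q) \land N(x,x)))
All bound variables are already distinct, so no renaming is needed.
Extract every quantifier outward, since the variables are now distinct and don't occur free across branches:
  \exists u\, \forall x\, \forall q\, (L(u) \land L(q) \land N(x,x))
The prefix is \exists u \forall x \forall q: 2 universal, 1 existential.

2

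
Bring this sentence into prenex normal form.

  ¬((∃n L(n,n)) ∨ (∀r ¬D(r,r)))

Move each ¬ inward, flipping quantifiers it crosses:
  (∀n ¬L(n,n)) ∧ (∃r D(r,r))
All bound variables are already distinct, so no renaming is needed.
Extract every quantifier outward, since the variables are now distinct and don't occur free across branches:
  ∀n ∃r (¬L(n,n) ∧ D(r,r))

∀n ∃r (¬L(n,n) ∧ D(r,r))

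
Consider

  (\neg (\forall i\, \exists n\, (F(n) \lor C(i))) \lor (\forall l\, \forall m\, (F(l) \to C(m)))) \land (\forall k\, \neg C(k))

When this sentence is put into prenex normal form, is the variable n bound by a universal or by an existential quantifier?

universal

Eliminate → and ↔ using ¬ and ∨.
  (\neg (\forall i\, \exists n\, (F(n) \lor C(i))) \lor (\forall l\, \forall m\, (\neg F(l) \lor C(m)))) \land (\forall k\, \neg C(k))
Move each ¬ inward, flipping quantifiers it crosses:
  ((\exists i\, \forall n\, (\neg F(n) \land \neg C(i))) \lor (\forall l\, \forall m\, (\neg F(l) \lor C(m)))) \land (\forall k\, \neg C(k))
All bound variables are already distinct, so no renaming is needed.
Extract every quantifier outward, since the variables are now distinct and don't occur free across branches:
  \exists i\, \forall n\, \forall l\, \forall m\, \forall k\, ((\neg F(n) \land \neg C(i) \lor \neg F(l) \lor C(m)) \land \neg C(k))
The quantifier \exists n sits under an odd number of negations (counting the antecedent side of each →), so it flips to \forall n.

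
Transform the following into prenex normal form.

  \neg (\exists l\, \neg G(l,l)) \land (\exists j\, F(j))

\forall l\, \exists j\, (G(l,l) \land F(j))

Drive negations inward (¬∀x A ≡ ∃x ¬A, ¬∃x A ≡ ∀x ¬A, De Morgan for ∧/∨):
  (\forall l\, G(l,l)) \land (\exists j\, F(j))
Pull the quantifiers to the front (each side's bound variable is not free in the other side):
  \forall l\, \exists j\, (G(l,l) \land F(j))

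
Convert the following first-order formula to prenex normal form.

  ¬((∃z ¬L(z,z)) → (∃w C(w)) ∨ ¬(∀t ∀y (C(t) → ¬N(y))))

Rewrite implications/biconditionals: A → B as ¬A ∨ B.
  ¬(¬(∃z ¬L(z,z)) ∨ (∃w C(w)) ∨ ¬(∀t ∀y (¬C(t) ∨ ¬N(y))))
Move each ¬ inward, flipping quantifiers it crosses:
  (∃z ¬L(z,z)) ∧ (∀w ¬C(w)) ∧ (∀t ∀y (¬C(t) ∨ ¬N(y)))
Finally move all quantifiers to the prefix:
  ∃z ∀w ∀t ∀y (¬L(z,z) ∧ ¬C(w) ∧ (¬C(t) ∨ ¬N(y)))

∃z ∀w ∀t ∀y (¬L(z,z) ∧ ¬C(w) ∧ (¬C(t) ∨ ¬N(y)))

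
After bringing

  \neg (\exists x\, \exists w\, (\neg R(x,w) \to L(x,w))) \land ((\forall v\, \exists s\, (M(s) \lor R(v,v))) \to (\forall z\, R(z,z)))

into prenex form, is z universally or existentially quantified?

universal

Eliminate → and ↔ using ¬ and ∨.
  \neg (\exists x\, \exists w\, (\neg \neg R(x,w) \lor L(x,w))) \land (\neg (\forall v\, \exists s\, (M(s) \lor R(v,v))) \lor (\forall z\, R(z,z)))
Drive negations inward (¬∀x A ≡ ∃x ¬A, ¬∃x A ≡ ∀x ¬A, De Morgan for ∧/∨):
  (\forall x\, \forall w\, (\neg R(x,w) \land \neg L(x,w))) \land ((\exists v\, \forall s\, (\neg M(s) \land \neg R(v,v))) \lor (\forall z\, R(z,z)))
All bound variables are already distinct, so no renaming is needed.
Finally move all quantifiers to the prefix:
  \forall x\, \forall w\, \exists v\, \forall s\, \forall z\, (\neg R(x,w) \land \neg L(x,w) \land (\neg M(s) \land \neg R(v,v) \lor R(z,z)))
The quantifier \forall z sits under an even number of negations (counting the antecedent side of each →), so it remains universal.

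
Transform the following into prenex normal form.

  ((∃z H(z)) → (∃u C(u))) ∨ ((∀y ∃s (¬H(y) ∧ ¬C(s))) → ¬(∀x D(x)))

Eliminate → and ↔ using ¬ and ∨.
  ¬(∃z H(z)) ∨ (∃u C(u)) ∨ ¬(∀y ∃s (¬H(y) ∧ ¬C(s))) ∨ ¬(∀x D(x))
Move each ¬ inward, flipping quantifiers it crosses:
  (∀z ¬H(z)) ∨ (∃u C(u)) ∨ (∃y ∀s (H(y) ∨ C(s))) ∨ (∃x ¬D(x))
All bound variables are already distinct, so no renaming is needed.
Extract every quantifier outward, since the variables are now distinct and don't occur free across branches:
  ∀z ∃u ∃y ∀s ∃x (¬H(z) ∨ C(u) ∨ H(y) ∨ C(s) ∨ ¬D(x))

∀z ∃u ∃y ∀s ∃x (¬H(z) ∨ C(u) ∨ H(y) ∨ C(s) ∨ ¬D(x))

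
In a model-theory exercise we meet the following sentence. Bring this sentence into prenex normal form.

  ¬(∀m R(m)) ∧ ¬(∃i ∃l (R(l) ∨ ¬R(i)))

Drive negations inward (¬∀x A ≡ ∃x ¬A, ¬∃x A ≡ ∀x ¬A, De Morgan for ∧/∨):
  (∃m ¬R(m)) ∧ (∀i ∀l (¬R(l) ∧ R(i)))
All bound variables are already distinct, so no renaming is needed.
Pull the quantifiers to the front (each side's bound variable is not free in the other side):
  ∃m ∀i ∀l (¬R(m) ∧ ¬R(l) ∧ R(i))

∃m ∀i ∀l (¬R(m) ∧ ¬R(l) ∧ R(i))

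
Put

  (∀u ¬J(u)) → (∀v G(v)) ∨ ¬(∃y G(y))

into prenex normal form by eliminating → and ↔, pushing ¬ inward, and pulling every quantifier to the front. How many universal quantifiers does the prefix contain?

Rewrite implications/biconditionals: A → B as ¬A ∨ B.
  ¬(∀u ¬J(u)) ∨ (∀v G(v)) ∨ ¬(∃y G(y))
Move each ¬ inward, flipping quantifiers it crosses:
  (∃u J(u)) ∨ (∀v G(v)) ∨ (∀y ¬G(y))
Extract every quantifier outward, since the variables are now distinct and don't occur free across branches:
  ∃u ∀v ∀y (J(u) ∨ G(v) ∨ ¬G(y))
The prefix is ∃u ∀v ∀y: 2 universal, 1 existential.

2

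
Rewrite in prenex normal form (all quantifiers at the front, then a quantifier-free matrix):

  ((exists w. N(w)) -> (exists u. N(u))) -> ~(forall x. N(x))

exists w. forall u. exists x. (N(w) & ~N(u) | ~N(x))

Eliminate → and ↔ using ¬ and ∨.
  ~(~(exists w. N(w)) | (exists u. N(u))) | ~(forall x. N(x))
Push ¬ through the quantifiers and connectives to reach negation normal form:
  (exists w. N(w)) & (forall u. ~N(u)) | (exists x. ~N(x))
Pull the quantifiers to the front (each side's bound variable is not free in the other side):
  exists w. forall u. exists x. (N(w) & ~N(u) | ~N(x))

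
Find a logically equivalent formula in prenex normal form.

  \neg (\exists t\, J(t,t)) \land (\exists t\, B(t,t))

Push ¬ through the quantifiers and connectives to reach negation normal form:
  (\forall t\, \neg J(t,t)) \land (\exists t\, B(t,t))
Rename bound variables to avoid capture: t↦u1.
  (\forall t\, \neg J(t,t)) \land (\exists u1\, B(u1,u1))
Extract every quantifier outward, since the variables are now distinct and don't occur free across branches:
  \forall t\, \exists u1\, (\neg J(t,t) \land B(u1,u1))

\forall t\, \exists u1\, (\neg J(t,t) \land B(u1,u1))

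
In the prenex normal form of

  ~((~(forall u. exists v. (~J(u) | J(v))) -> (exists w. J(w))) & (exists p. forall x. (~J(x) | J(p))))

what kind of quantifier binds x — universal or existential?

existential

Eliminate → and ↔ using ¬ and ∨.
  ~((~~(forall u. exists v. (~J(u) | J(v))) | (exists w. J(w))) & (exists p. forall x. (~J(x) | J(p))))
Drive negations inward (¬∀x A ≡ ∃x ¬A, ¬∃x A ≡ ∀x ¬A, De Morgan for ∧/∨):
  (exists u. forall v. (J(u) & ~J(v))) & (forall w. ~J(w)) | (forall p. exists x. (J(x) & ~J(p)))
All bound variables are already distinct, so no renaming is needed.
Finally move all quantifiers to the prefix:
  exists u. forall v. forall w. forall p. exists x. (J(u) & ~J(v) & ~J(w) | J(x) & ~J(p))
The quantifier forall x sits under an odd number of negations (counting the antecedent side of each →), so it flips to exists x.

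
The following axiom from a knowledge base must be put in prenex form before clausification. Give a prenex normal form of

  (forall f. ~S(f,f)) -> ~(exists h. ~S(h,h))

Eliminate → and ↔ using ¬ and ∨.
  ~(forall f. ~S(f,f)) | ~(exists h. ~S(h,h))
Move each ¬ inward, flipping quantifiers it crosses:
  (exists f. S(f,f)) | (forall h. S(h,h))
All bound variables are already distinct, so no renaming is needed.
Extract every quantifier outward, since the variables are now distinct and don't occur free across branches:
  exists f. forall h. (S(f,f) | S(h,h))

exists f. forall h. (S(f,f) | S(h,h))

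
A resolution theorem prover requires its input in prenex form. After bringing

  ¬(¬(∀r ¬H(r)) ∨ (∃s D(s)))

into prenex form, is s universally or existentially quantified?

universal

Push ¬ through the quantifiers and connectives to reach negation normal form:
  (∀r ¬H(r)) ∧ (∀s ¬D(s))
All bound variables are already distinct, so no renaming is needed.
Finally move all quantifiers to the prefix:
  ∀r ∀s (¬H(r) ∧ ¬D(s))
The quantifier ∃s sits under an odd number of negations, so it flips to ∀s.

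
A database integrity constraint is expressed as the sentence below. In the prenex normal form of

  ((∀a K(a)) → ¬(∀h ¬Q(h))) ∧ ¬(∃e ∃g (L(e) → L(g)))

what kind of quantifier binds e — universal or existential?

universal

Rewrite implications/biconditionals: A → B as ¬A ∨ B.
  (¬(∀a K(a)) ∨ ¬(∀h ¬Q(h))) ∧ ¬(∃e ∃g (¬L(e) ∨ L(g)))
Move each ¬ inward, flipping quantifiers it crosses:
  ((∃a ¬K(a)) ∨ (∃h Q(h))) ∧ (∀e ∀g (L(e) ∧ ¬L(g)))
All bound variables are already distinct, so no renaming is needed.
Finally move all quantifiers to the prefix:
  ∃a ∃h ∀e ∀g ((¬K(a) ∨ Q(h)) ∧ L(e) ∧ ¬L(g))
The quantifier ∃e sits under an odd number of negations (counting the antecedent side of each →), so it flips to ∀e.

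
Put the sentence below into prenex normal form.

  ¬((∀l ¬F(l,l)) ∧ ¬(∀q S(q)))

∃l ∀q (F(l,l) ∨ S(q))

Drive negations inward (¬∀x A ≡ ∃x ¬A, ¬∃x A ≡ ∀x ¬A, De Morgan for ∧/∨):
  (∃l F(l,l)) ∨ (∀q S(q))
All bound variables are already distinct, so no renaming is needed.
Extract every quantifier outward, since the variables are now distinct and don't occur free across branches:
  ∃l ∀q (F(l,l) ∨ S(q))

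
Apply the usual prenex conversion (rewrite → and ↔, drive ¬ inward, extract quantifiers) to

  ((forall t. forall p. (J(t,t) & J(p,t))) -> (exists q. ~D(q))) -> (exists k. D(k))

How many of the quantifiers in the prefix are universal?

Rewrite implications/biconditionals: A → B as ¬A ∨ B.
  ~(~(forall t. forall p. (J(t,t) & J(p,t))) | (exists q. ~D(q))) | (exists k. D(k))
Move each ¬ inward, flipping quantifiers it crosses:
  (forall t. forall p. (J(t,t) & J(p,t))) & (forall q. D(q)) | (exists k. D(k))
All bound variables are already distinct, so no renaming is needed.
Extract every quantifier outward, since the variables are now distinct and don't occur free across branches:
  forall t. forall p. forall q. exists k. (J(t,t) & J(p,t) & D(q) | D(k))
The prefix is forall t forall p forall q exists k: 3 universal, 1 existential.

3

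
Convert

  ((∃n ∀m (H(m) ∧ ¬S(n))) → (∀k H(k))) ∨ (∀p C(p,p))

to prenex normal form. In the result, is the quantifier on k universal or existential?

universal

First replace A → B with ¬A ∨ B.
  ¬(∃n ∀m (H(m) ∧ ¬S(n))) ∨ (∀k H(k)) ∨ (∀p C(p,p))
Move each ¬ inward, flipping quantifiers it crosses:
  (∀n ∃m (¬H(m) ∨ S(n))) ∨ (∀k H(k)) ∨ (∀p C(p,p))
All bound variables are already distinct, so no renaming is needed.
Pull the quantifiers to the front (each side's bound variable is not free in the other side):
  ∀n ∃m ∀k ∀p (¬H(m) ∨ S(n) ∨ H(k) ∨ C(p,p))
The quantifier ∀k sits under an even number of negations (counting the antecedent side of each →), so it remains universal.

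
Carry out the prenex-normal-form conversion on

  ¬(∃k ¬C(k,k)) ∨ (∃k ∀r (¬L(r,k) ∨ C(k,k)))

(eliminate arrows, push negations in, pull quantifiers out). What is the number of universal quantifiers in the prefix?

2

Push ¬ through the quantifiers and connectives to reach negation normal form:
  (∀k C(k,k)) ∨ (∃k ∀r (¬L(r,k) ∨ C(k,k)))
Standardize variables apart so no two quantifiers bind the same name: k↦w.
  (∀k C(k,k)) ∨ (∃w ∀r (¬L(r,w) ∨ C(w,w)))
Extract every quantifier outward, since the variables are now distinct and don't occur free across branches:
  ∀k ∃w ∀r (C(k,k) ∨ ¬L(r,w) ∨ C(w,w))
The prefix is ∀k ∃w ∀r: 2 universal, 1 existential.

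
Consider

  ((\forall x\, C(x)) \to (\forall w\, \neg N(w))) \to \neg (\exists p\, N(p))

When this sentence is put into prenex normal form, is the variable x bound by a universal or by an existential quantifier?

First replace A → B with ¬A ∨ B.
  \neg (\neg (\forall x\, C(x)) \lor (\forall w\, \neg N(w))) \lor \neg (\exists p\, N(p))
Push ¬ through the quantifiers and connectives to reach negation normal form:
  (\forall x\, C(x)) \land (\exists w\, N(w)) \lor (\forall p\, \neg N(p))
All bound variables are already distinct, so no renaming is needed.
Extract every quantifier outward, since the variables are now distinct and don't occur free across branches:
  \forall x\, \exists w\, \forall p\, (C(x) \land N(w) \lor \neg N(p))
The quantifier \forall x sits under an even number of negations (counting the antecedent side of each →), so it remains universal.

universal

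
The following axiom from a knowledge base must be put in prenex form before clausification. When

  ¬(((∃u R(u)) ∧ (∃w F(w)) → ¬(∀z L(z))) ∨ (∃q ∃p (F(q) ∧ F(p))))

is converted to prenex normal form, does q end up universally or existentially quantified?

Rewrite implications/biconditionals: A → B as ¬A ∨ B.
  ¬(¬((∃u R(u)) ∧ (∃w F(w))) ∨ ¬(∀z L(z)) ∨ (∃q ∃p (F(q) ∧ F(p))))
Move each ¬ inward, flipping quantifiers it crosses:
  (∃u R(u)) ∧ (∃w F(w)) ∧ (∀z L(z)) ∧ (∀q ∀p (¬F(q) ∨ ¬F(p)))
All bound variables are already distinct, so no renaming is needed.
Finally move all quantifiers to the prefix:
  ∃u ∃w ∀z ∀q ∀p (R(u) ∧ F(w) ∧ L(z) ∧ (¬F(q) ∨ ¬F(p)))
The quantifier ∃q sits under an odd number of negations (counting the antecedent side of each →), so it flips to ∀q.

universal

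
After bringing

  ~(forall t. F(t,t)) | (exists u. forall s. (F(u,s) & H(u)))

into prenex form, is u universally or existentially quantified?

Push ¬ through the quantifiers and connectives to reach negation normal form:
  (exists t. ~F(t,t)) | (exists u. forall s. (F(u,s) & H(u)))
Pull the quantifiers to the front (each side's bound variable is not free in the other side):
  exists t. exists u. forall s. (~F(t,t) | F(u,s) & H(u))
The quantifier exists u sits under an even number of negations, so it remains existential.

existential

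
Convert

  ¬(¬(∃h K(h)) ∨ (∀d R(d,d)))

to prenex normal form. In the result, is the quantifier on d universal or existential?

existential

Move each ¬ inward, flipping quantifiers it crosses:
  (∃h K(h)) ∧ (∃d ¬R(d,d))
Pull the quantifiers to the front (each side's bound variable is not free in the other side):
  ∃h ∃d (K(h) ∧ ¬R(d,d))
The quantifier ∀d sits under an odd number of negations, so it flips to ∃d.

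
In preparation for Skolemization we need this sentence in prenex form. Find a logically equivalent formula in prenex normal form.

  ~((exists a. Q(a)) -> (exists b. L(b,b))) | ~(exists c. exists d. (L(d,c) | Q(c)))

exists a. forall b. forall c. forall d. (Q(a) & ~L(b,b) | ~L(d,c) & ~Q(c))

Eliminate → and ↔ using ¬ and ∨.
  ~(~(exists a. Q(a)) | (exists b. L(b,b))) | ~(exists c. exists d. (L(d,c) | Q(c)))
Push ¬ through the quantifiers and connectives to reach negation normal form:
  (exists a. Q(a)) & (forall b. ~L(b,b)) | (forall c. forall d. (~L(d,c) & ~Q(c)))
All bound variables are already distinct, so no renaming is needed.
Pull the quantifiers to the front (each side's bound variable is not free in the other side):
  exists a. forall b. forall c. forall d. (Q(a) & ~L(b,b) | ~L(d,c) & ~Q(c))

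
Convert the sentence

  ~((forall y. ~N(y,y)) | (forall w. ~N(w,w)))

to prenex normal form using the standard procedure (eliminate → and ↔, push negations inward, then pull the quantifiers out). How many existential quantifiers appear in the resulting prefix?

Push ¬ through the quantifiers and connectives to reach negation normal form:
  (exists y. N(y,y)) & (exists w. N(w,w))
All bound variables are already distinct, so no renaming is needed.
Finally move all quantifiers to the prefix:
  exists y. exists w. (N(y,y) & N(w,w))
The prefix is exists y exists w: 0 universal, 2 existential.

2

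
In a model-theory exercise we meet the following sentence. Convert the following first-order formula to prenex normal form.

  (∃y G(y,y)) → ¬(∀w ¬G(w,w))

Eliminate → and ↔ using ¬ and ∨.
  ¬(∃y G(y,y)) ∨ ¬(∀w ¬G(w,w))
Drive negations inward (¬∀x A ≡ ∃x ¬A, ¬∃x A ≡ ∀x ¬A, De Morgan for ∧/∨):
  (∀y ¬G(y,y)) ∨ (∃w G(w,w))
Pull the quantifiers to the front (each side's bound variable is not free in the other side):
  ∀y ∃w (¬G(y,y) ∨ G(w,w))

∀y ∃w (¬G(y,y) ∨ G(w,w))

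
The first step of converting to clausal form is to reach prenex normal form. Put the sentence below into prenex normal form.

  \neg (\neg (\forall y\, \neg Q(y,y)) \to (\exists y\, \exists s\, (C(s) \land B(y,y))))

\exists y\, \forall z\, \forall s\, (Q(y,y) \land (\neg C(s) \lor \neg B(z,z)))

Rewrite implications/biconditionals: A → B as ¬A ∨ B.
  \neg (\neg \neg (\forall y\, \neg Q(y,y)) \lor (\exists y\, \exists s\, (C(s) \land B(y,y))))
Push ¬ through the quantifiers and connectives to reach negation normal form:
  (\exists y\, Q(y,y)) \land (\forall y\, \forall s\, (\neg C(s) \lor \neg B(y,y)))
Standardize variables apart so no two quantifiers bind the same name: y↦z.
  (\exists y\, Q(y,y)) \land (\forall z\, \forall s\, (\neg C(s) \lor \neg B(z,z)))
Extract every quantifier outward, since the variables are now distinct and don't occur free across branches:
  \exists y\, \forall z\, \forall s\, (Q(y,y) \land (\neg C(s) \lor \neg B(z,z)))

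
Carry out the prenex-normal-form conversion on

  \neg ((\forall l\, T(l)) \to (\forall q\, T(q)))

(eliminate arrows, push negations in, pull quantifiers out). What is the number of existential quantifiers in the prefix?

1

Eliminate → and ↔ using ¬ and ∨.
  \neg (\neg (\forall l\, T(l)) \lor (\forall q\, T(q)))
Push ¬ through the quantifiers and connectives to reach negation normal form:
  (\forall l\, T(l)) \land (\exists q\, \neg T(q))
Pull the quantifiers to the front (each side's bound variable is not free in the other side):
  \forall l\, \exists q\, (T(l) \land \neg T(q))
The prefix is \forall l \exists q: 1 universal, 1 existential.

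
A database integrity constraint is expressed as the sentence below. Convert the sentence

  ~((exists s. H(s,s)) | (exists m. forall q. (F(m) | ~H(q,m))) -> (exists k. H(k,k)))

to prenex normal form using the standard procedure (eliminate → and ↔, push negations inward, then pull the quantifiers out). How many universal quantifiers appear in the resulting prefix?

2

Rewrite implications/biconditionals: A → B as ¬A ∨ B.
  ~(~((exists s. H(s,s)) | (exists m. forall q. (F(m) | ~H(q,m)))) | (exists k. H(k,k)))
Drive negations inward (¬∀x A ≡ ∃x ¬A, ¬∃x A ≡ ∀x ¬A, De Morgan for ∧/∨):
  ((exists s. H(s,s)) | (exists m. forall q. (F(m) | ~H(q,m)))) & (forall k. ~H(k,k))
Extract every quantifier outward, since the variables are now distinct and don't occur free across branches:
  exists s. exists m. forall q. forall k. ((H(s,s) | F(m) | ~H(q,m)) & ~H(k,k))
The prefix is exists s exists m forall q forall k: 2 universal, 2 existential.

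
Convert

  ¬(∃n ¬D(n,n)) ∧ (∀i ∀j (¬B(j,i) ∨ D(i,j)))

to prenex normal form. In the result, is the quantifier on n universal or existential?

universal

Drive negations inward (¬∀x A ≡ ∃x ¬A, ¬∃x A ≡ ∀x ¬A, De Morgan for ∧/∨):
  (∀n D(n,n)) ∧ (∀i ∀j (¬B(j,i) ∨ D(i,j)))
Pull the quantifiers to the front (each side's bound variable is not free in the other side):
  ∀n ∀i ∀j (D(n,n) ∧ (¬B(j,i) ∨ D(i,j)))
The quantifier ∃n sits under an odd number of negations, so it flips to ∀n.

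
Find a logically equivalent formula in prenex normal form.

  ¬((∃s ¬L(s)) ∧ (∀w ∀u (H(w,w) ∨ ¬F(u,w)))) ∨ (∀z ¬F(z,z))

Push ¬ through the quantifiers and connectives to reach negation normal form:
  (∀s L(s)) ∨ (∃w ∃u (¬H(w,w) ∧ F(u,w))) ∨ (∀z ¬F(z,z))
All bound variables are already distinct, so no renaming is needed.
Pull the quantifiers to the front (each side's bound variable is not free in the other side):
  ∀s ∃w ∃u ∀z (L(s) ∨ ¬H(w,w) ∧ F(u,w) ∨ ¬F(z,z))

∀s ∃w ∃u ∀z (L(s) ∨ ¬H(w,w) ∧ F(u,w) ∨ ¬F(z,z))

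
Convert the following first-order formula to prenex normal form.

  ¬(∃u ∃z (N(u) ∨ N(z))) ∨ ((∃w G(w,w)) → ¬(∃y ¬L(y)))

Eliminate → and ↔ using ¬ and ∨.
  ¬(∃u ∃z (N(u) ∨ N(z))) ∨ ¬(∃w G(w,w)) ∨ ¬(∃y ¬L(y))
Drive negations inward (¬∀x A ≡ ∃x ¬A, ¬∃x A ≡ ∀x ¬A, De Morgan for ∧/∨):
  (∀u ∀z (¬N(u) ∧ ¬N(z))) ∨ (∀w ¬G(w,w)) ∨ (∀y L(y))
Extract every quantifier outward, since the variables are now distinct and don't occur free across branches:
  ∀u ∀z ∀w ∀y (¬N(u) ∧ ¬N(z) ∨ ¬G(w,w) ∨ L(y))

∀u ∀z ∀w ∀y (¬N(u) ∧ ¬N(z) ∨ ¬G(w,w) ∨ L(y))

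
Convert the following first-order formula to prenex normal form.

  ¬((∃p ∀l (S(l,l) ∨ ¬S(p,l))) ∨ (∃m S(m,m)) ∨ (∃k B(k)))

∀p ∃l ∀m ∀k (¬S(l,l) ∧ S(p,l) ∧ ¬S(m,m) ∧ ¬B(k))

Push ¬ through the quantifiers and connectives to reach negation normal form:
  (∀p ∃l (¬S(l,l) ∧ S(p,l))) ∧ (∀m ¬S(m,m)) ∧ (∀k ¬B(k))
Finally move all quantifiers to the prefix:
  ∀p ∃l ∀m ∀k (¬S(l,l) ∧ S(p,l) ∧ ¬S(m,m) ∧ ¬B(k))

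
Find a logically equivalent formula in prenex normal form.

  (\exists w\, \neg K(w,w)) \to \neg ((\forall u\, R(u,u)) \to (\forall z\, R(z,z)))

Rewrite implications/biconditionals: A → B as ¬A ∨ B.
  \neg (\exists w\, \neg K(w,w)) \lor \neg (\neg (\forall u\, R(u,u)) \lor (\forall z\, R(z,z)))
Move each ¬ inward, flipping quantifiers it crosses:
  (\forall w\, K(w,w)) \lor (\forall u\, R(u,u)) \land (\exists z\, \neg R(z,z))
All bound variables are already distinct, so no renaming is needed.
Pull the quantifiers to the front (each side's bound variable is not free in the other side):
  \forall w\, \forall u\, \exists z\, (K(w,w) \lor R(u,u) \land \neg R(z,z))

\forall w\, \forall u\, \exists z\, (K(w,w) \lor R(u,u) \land \neg R(z,z))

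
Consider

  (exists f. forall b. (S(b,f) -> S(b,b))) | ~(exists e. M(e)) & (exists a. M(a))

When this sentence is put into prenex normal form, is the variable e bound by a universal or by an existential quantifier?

Eliminate → and ↔ using ¬ and ∨.
  (exists f. forall b. (~S(b,f) | S(b,b))) | ~(exists e. M(e)) & (exists a. M(a))
Move each ¬ inward, flipping quantifiers it crosses:
  (exists f. forall b. (~S(b,f) | S(b,b))) | (forall e. ~M(e)) & (exists a. M(a))
Extract every quantifier outward, since the variables are now distinct and don't occur free across branches:
  exists f. forall b. forall e. exists a. (~S(b,f) | S(b,b) | ~M(e) & M(a))
The quantifier exists e sits under an odd number of negations (counting the antecedent side of each →), so it flips to forall e.

universal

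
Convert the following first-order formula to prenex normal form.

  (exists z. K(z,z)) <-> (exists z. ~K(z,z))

forall z. exists y. forall w. exists x. ((~K(z,z) | ~K(y,y)) & (K(w,w) | K(x,x)))

Rewrite implications/biconditionals: A → B as ¬A ∨ B; A ↔ B as (¬A ∨ B) ∧ (¬B ∨ A).
  (~(exists z. K(z,z)) | (exists z. ~K(z,z))) & (~(exists z. ~K(z,z)) | (exists z. K(z,z)))
Push ¬ through the quantifiers and connectives to reach negation normal form:
  ((forall z. ~K(z,z)) | (exists z. ~K(z,z))) & ((forall z. K(z,z)) | (exists z. K(z,z)))
Standardize variables apart so no two quantifiers bind the same name: z↦y, z↦w, z↦x.
  ((forall z. ~K(z,z)) | (exists y. ~K(y,y))) & ((forall w. K(w,w)) | (exists x. K(x,x)))
Extract every quantifier outward, since the variables are now distinct and don't occur free across branches:
  forall z. exists y. forall w. exists x. ((~K(z,z) | ~K(y,y)) & (K(w,w) | K(x,x)))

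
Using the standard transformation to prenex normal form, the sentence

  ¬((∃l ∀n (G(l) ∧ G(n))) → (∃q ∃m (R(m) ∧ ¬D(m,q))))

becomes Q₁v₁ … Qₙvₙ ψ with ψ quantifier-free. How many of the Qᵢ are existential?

First replace A → B with ¬A ∨ B.
  ¬(¬(∃l ∀n (G(l) ∧ G(n))) ∨ (∃q ∃m (R(m) ∧ ¬D(m,q))))
Move each ¬ inward, flipping quantifiers it crosses:
  (∃l ∀n (G(l) ∧ G(n))) ∧ (∀q ∀m (¬R(m) ∨ D(m,q)))
All bound variables are already distinct, so no renaming is needed.
Extract every quantifier outward, since the variables are now distinct and don't occur free across branches:
  ∃l ∀n ∀q ∀m (G(l) ∧ G(n) ∧ (¬R(m) ∨ D(m,q)))
The prefix is ∃l ∀n ∀q ∀m: 3 universal, 1 existential.

1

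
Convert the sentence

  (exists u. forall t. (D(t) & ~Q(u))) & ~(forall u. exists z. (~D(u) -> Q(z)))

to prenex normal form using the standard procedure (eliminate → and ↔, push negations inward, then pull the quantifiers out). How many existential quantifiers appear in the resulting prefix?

2

First replace A → B with ¬A ∨ B.
  (exists u. forall t. (D(t) & ~Q(u))) & ~(forall u. exists z. (~~D(u) | Q(z)))
Move each ¬ inward, flipping quantifiers it crosses:
  (exists u. forall t. (D(t) & ~Q(u))) & (exists u. forall z. (~D(u) & ~Q(z)))
Give each quantifier a distinct variable: u↦q.
  (exists u. forall t. (D(t) & ~Q(u))) & (exists q. forall z. (~D(q) & ~Q(z)))
Pull the quantifiers to the front (each side's bound variable is not free in the other side):
  exists u. forall t. exists q. forall z. (D(t) & ~Q(u) & ~D(q) & ~Q(z))
The prefix is exists u forall t exists q forall z: 2 universal, 2 existential.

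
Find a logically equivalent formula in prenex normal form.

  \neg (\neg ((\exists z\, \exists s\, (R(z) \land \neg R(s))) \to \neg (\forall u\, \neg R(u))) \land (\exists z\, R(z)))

\forall z\, \forall s\, \exists u\, \forall b\, (\neg R(z) \lor R(s) \lor R(u) \lor \neg R(b))

First replace A → B with ¬A ∨ B.
  \neg (\neg (\neg (\exists z\, \exists s\, (R(z) \land \neg R(s))) \lor \neg (\forall u\, \neg R(u))) \land (\exists z\, R(z)))
Push ¬ through the quantifiers and connectives to reach negation normal form:
  (\forall z\, \forall s\, (\neg R(z) \lor R(s))) \lor (\exists u\, R(u)) \lor (\forall z\, \neg R(z))
Rename bound variables to avoid capture: z↦b.
  (\forall z\, \forall s\, (\neg R(z) \lor R(s))) \lor (\exists u\, R(u)) \lor (\forall b\, \neg R(b))
Extract every quantifier outward, since the variables are now distinct and don't occur free across branches:
  \forall z\, \forall s\, \exists u\, \forall b\, (\neg R(z) \lor R(s) \lor R(u) \lor \neg R(b))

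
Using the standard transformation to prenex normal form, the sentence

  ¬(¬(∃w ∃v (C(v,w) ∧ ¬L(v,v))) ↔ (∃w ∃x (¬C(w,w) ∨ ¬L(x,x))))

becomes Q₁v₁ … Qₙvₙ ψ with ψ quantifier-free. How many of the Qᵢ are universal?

4

First replace A → B with ¬A ∨ B; A ↔ B as (¬A ∨ B) ∧ (¬B ∨ A).
  ¬((¬¬(∃w ∃v (C(v,w) ∧ ¬L(v,v))) ∨ (∃w ∃x (¬C(w,w) ∨ ¬L(x,x)))) ∧ (¬(∃w ∃x (¬C(w,w) ∨ ¬L(x,x))) ∨ ¬(∃w ∃v (C(v,w) ∧ ¬L(v,v)))))
Push ¬ through the quantifiers and connectives to reach negation normal form:
  (∀w ∀v (¬C(v,w) ∨ L(v,v))) ∧ (∀w ∀x (C(w,w) ∧ L(x,x))) ∨ (∃w ∃x (¬C(w,w) ∨ ¬L(x,x))) ∧ (∃w ∃v (C(v,w) ∧ ¬L(v,v)))
Give each quantifier a distinct variable: w↦y1, w↦u, x↦x1, w↦p, v↦r.
  (∀w ∀v (¬C(v,w) ∨ L(v,v))) ∧ (∀y1 ∀x (C(y1,y1) ∧ L(x,x))) ∨ (∃u ∃x1 (¬C(u,u) ∨ ¬L(x1,x1))) ∧ (∃p ∃r (C(r,p) ∧ ¬L(r,r)))
Finally move all quantifiers to the prefix:
  ∀w ∀v ∀y1 ∀x ∃u ∃x1 ∃p ∃r ((¬C(v,w) ∨ L(v,v)) ∧ C(y1,y1) ∧ L(x,x) ∨ (¬C(u,u) ∨ ¬L(x1,x1)) ∧ C(r,p) ∧ ¬L(r,r))
The prefix is ∀w ∀v ∀y1 ∀x ∃u ∃x1 ∃p ∃r: 4 universal, 4 existential.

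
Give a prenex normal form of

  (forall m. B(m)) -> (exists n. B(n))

exists m. exists n. (~B(m) | B(n))

First replace A → B with ¬A ∨ B.
  ~(forall m. B(m)) | (exists n. B(n))
Push ¬ through the quantifiers and connectives to reach negation normal form:
  (exists m. ~B(m)) | (exists n. B(n))
Finally move all quantifiers to the prefix:
  exists m. exists n. (~B(m) | B(n))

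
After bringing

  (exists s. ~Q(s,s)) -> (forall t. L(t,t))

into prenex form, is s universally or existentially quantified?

universal

First replace A → B with ¬A ∨ B.
  ~(exists s. ~Q(s,s)) | (forall t. L(t,t))
Move each ¬ inward, flipping quantifiers it crosses:
  (forall s. Q(s,s)) | (forall t. L(t,t))
All bound variables are already distinct, so no renaming is needed.
Finally move all quantifiers to the prefix:
  forall s. forall t. (Q(s,s) | L(t,t))
The quantifier exists s sits under an odd number of negations (counting the antecedent side of each →), so it flips to forall s.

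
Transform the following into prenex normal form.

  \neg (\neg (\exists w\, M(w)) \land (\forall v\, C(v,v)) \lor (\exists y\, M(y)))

Drive negations inward (¬∀x A ≡ ∃x ¬A, ¬∃x A ≡ ∀x ¬A, De Morgan for ∧/∨):
  ((\exists w\, M(w)) \lor (\exists v\, \neg C(v,v))) \land (\forall y\, \neg M(y))
Extract every quantifier outward, since the variables are now distinct and don't occur free across branches:
  \exists w\, \exists v\, \forall y\, ((M(w) \lor \neg C(v,v)) \land \neg M(y))

\exists w\, \exists v\, \forall y\, ((M(w) \lor \neg C(v,v)) \land \neg M(y))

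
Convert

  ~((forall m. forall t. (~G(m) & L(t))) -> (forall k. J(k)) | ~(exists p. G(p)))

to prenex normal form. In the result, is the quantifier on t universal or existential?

Eliminate → and ↔ using ¬ and ∨.
  ~(~(forall m. forall t. (~G(m) & L(t))) | (forall k. J(k)) | ~(exists p. G(p)))
Move each ¬ inward, flipping quantifiers it crosses:
  (forall m. forall t. (~G(m) & L(t))) & (exists k. ~J(k)) & (exists p. G(p))
All bound variables are already distinct, so no renaming is needed.
Finally move all quantifiers to the prefix:
  forall m. forall t. exists k. exists p. (~G(m) & L(t) & ~J(k) & G(p))
The quantifier forall t sits under an even number of negations (counting the antecedent side of each →), so it remains universal.

universal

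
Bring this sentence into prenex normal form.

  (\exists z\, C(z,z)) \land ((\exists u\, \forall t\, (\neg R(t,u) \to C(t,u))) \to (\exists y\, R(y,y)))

Eliminate → and ↔ using ¬ and ∨.
  (\exists z\, C(z,z)) \land (\neg (\exists u\, \forall t\, (\neg \neg R(t,u) \lor C(t,u))) \lor (\exists y\, R(y,y)))
Push ¬ through the quantifiers and connectives to reach negation normal form:
  (\exists z\, C(z,z)) \land ((\forall u\, \exists t\, (\neg R(t,u) \land \neg C(t,u))) \lor (\exists y\, R(y,y)))
All bound variables are already distinct, so no renaming is needed.
Extract every quantifier outward, since the variables are now distinct and don't occur free across branches:
  \exists z\, \forall u\, \exists t\, \exists y\, (C(z,z) \land (\neg R(t,u) \land \neg C(t,u) \lor R(y,y)))

\exists z\, \forall u\, \exists t\, \exists y\, (C(z,z) \land (\neg R(t,u) \land \neg C(t,u) \lor R(y,y)))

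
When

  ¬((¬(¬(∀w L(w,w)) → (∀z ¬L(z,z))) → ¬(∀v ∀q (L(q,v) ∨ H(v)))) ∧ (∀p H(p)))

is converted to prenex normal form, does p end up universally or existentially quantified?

existential

First replace A → B with ¬A ∨ B.
  ¬((¬¬(¬¬(∀w L(w,w)) ∨ (∀z ¬L(z,z))) ∨ ¬(∀v ∀q (L(q,v) ∨ H(v)))) ∧ (∀p H(p)))
Drive negations inward (¬∀x A ≡ ∃x ¬A, ¬∃x A ≡ ∀x ¬A, De Morgan for ∧/∨):
  (∃w ¬L(w,w)) ∧ (∃z L(z,z)) ∧ (∀v ∀q (L(q,v) ∨ H(v))) ∨ (∃p ¬H(p))
All bound variables are already distinct, so no renaming is needed.
Pull the quantifiers to the front (each side's bound variable is not free in the other side):
  ∃w ∃z ∀v ∀q ∃p (¬L(w,w) ∧ L(z,z) ∧ (L(q,v) ∨ H(v)) ∨ ¬H(p))
The quantifier ∀p sits under an odd number of negations (counting the antecedent side of each →), so it flips to ∃p.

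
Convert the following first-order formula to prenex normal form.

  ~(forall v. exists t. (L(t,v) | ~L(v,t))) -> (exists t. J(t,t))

Rewrite implications/biconditionals: A → B as ¬A ∨ B.
  ~~(forall v. exists t. (L(t,v) | ~L(v,t))) | (exists t. J(t,t))
Move each ¬ inward, flipping quantifiers it crosses:
  (forall v. exists t. (L(t,v) | ~L(v,t))) | (exists t. J(t,t))
Give each quantifier a distinct variable: t↦b.
  (forall v. exists t. (L(t,v) | ~L(v,t))) | (exists b. J(b,b))
Finally move all quantifiers to the prefix:
  forall v. exists t. exists b. (L(t,v) | ~L(v,t) | J(b,b))

forall v. exists t. exists b. (L(t,v) | ~L(v,t) | J(b,b))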